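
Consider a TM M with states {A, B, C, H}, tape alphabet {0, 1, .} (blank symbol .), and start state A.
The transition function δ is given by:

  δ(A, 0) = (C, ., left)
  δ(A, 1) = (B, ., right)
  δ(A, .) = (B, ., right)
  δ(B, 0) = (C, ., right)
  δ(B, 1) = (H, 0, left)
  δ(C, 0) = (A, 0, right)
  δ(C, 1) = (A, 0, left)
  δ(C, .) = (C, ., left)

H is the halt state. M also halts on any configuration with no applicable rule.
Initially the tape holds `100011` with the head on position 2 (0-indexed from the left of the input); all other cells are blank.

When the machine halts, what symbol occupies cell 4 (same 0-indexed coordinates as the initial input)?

.

state=A head=2 tape=10[0]011.   (A,0)→(C,.,left)
state=C head=1 tape=1[0].011.   (C,0)→(A,0,right)
state=A head=2 tape=10[.]011.   (A,.)→(B,.,right)
state=B head=3 tape=10.[0]11.   (B,0)→(C,.,right)
state=C head=4 tape=10..[1]1.   (C,1)→(A,0,left)
state=A head=3 tape=10.[.]01.   (A,.)→(B,.,right)
state=B head=4 tape=10..[0]1.   (B,0)→(C,.,right)
state=C head=5 tape=10...[1].   (C,1)→(A,0,left)
state=A head=4 tape=10..[.]0.   (A,.)→(B,.,right)
state=B head=5 tape=10...[0].   (B,0)→(C,.,right)
state=C head=6 tape=10....[.]   (C,.)→(C,.,left)
state=C head=5 tape=10...[.].   (C,.)→(C,.,left)
state=C head=4 tape=10..[.]..   (C,.)→(C,.,left)
state=C head=3 tape=10.[.]...   (C,.)→(C,.,left)
state=C head=2 tape=10[.]....   (C,.)→(C,.,left)
state=C head=1 tape=1[0].....   (C,0)→(A,0,right)
state=A head=2 tape=10[.]....   (A,.)→(B,.,right)
state=B head=3 tape=10.[.]...
Cell 4 holds . when M halts.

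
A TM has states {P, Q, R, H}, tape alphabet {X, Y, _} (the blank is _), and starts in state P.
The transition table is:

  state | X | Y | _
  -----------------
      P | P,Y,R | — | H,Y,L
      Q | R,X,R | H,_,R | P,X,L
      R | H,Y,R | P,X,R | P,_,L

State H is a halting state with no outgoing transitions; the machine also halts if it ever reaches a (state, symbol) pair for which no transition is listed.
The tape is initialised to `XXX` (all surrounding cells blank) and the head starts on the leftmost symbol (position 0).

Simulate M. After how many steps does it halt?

4

state=P head=0 tape=[X]XX_   (P,X)→(P,Y,R)
state=P head=1 tape=Y[X]X_   (P,X)→(P,Y,R)
state=P head=2 tape=YY[X]_   (P,X)→(P,Y,R)
state=P head=3 tape=YYY[_]   (P,_)→(H,Y,L)
state=H head=2 tape=YY[Y]Y
M halts after 4 transitions.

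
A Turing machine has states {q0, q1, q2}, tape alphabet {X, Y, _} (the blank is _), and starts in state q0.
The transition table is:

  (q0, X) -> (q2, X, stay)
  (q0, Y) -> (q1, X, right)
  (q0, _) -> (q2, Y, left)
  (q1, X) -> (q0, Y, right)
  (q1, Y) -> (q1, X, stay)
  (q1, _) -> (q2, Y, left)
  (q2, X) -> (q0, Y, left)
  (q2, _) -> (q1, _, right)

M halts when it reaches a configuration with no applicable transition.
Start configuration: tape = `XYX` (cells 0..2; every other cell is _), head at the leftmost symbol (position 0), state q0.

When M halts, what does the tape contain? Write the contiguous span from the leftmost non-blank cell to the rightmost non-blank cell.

YXXYY

state=q0 head=0 tape=__[X]YX_   (q0,X)→(q2,X,stay)
state=q2 head=0 tape=__[X]YX_   (q2,X)→(q0,Y,left)
state=q0 head=-1 tape=_[_]YYX_   (q0,_)→(q2,Y,left)
state=q2 head=-2 tape=[_]YYYX_   (q2,_)→(q1,_,right)
state=q1 head=-1 tape=_[Y]YYX_   (q1,Y)→(q1,X,stay)
state=q1 head=-1 tape=_[X]YYX_   (q1,X)→(q0,Y,right)
state=q0 head=0 tape=_Y[Y]YX_   (q0,Y)→(q1,X,right)
state=q1 head=1 tape=_YX[Y]X_   (q1,Y)→(q1,X,stay)
state=q1 head=1 tape=_YX[X]X_   (q1,X)→(q0,Y,right)
state=q0 head=2 tape=_YXY[X]_   (q0,X)→(q2,X,stay)
state=q2 head=2 tape=_YXY[X]_   (q2,X)→(q0,Y,left)
state=q0 head=1 tape=_YX[Y]Y_   (q0,Y)→(q1,X,right)
state=q1 head=2 tape=_YXX[Y]_   (q1,Y)→(q1,X,stay)
state=q1 head=2 tape=_YXX[X]_   (q1,X)→(q0,Y,right)
state=q0 head=3 tape=_YXXY[_]   (q0,_)→(q2,Y,left)
state=q2 head=2 tape=_YXX[Y]Y
The non-blank tape span at halt is YXXYY.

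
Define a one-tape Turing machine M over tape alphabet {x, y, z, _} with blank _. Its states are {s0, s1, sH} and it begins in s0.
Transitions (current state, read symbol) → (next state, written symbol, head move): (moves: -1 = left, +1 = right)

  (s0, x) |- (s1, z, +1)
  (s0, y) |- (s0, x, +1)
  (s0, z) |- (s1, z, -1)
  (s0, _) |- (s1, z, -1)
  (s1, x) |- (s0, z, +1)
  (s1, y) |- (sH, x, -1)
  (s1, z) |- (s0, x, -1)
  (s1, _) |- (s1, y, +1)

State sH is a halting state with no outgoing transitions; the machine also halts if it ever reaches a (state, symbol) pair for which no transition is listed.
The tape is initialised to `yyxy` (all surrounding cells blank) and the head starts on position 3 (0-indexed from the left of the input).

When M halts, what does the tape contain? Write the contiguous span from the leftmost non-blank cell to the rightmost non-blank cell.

state=s0 head=3 tape=yyx[y]_   (s0,y)→(s0,x,+1)
state=s0 head=4 tape=yyxx[_]   (s0,_)→(s1,z,-1)
state=s1 head=3 tape=yyx[x]z   (s1,x)→(s0,z,+1)
state=s0 head=4 tape=yyxz[z]   (s0,z)→(s1,z,-1)
state=s1 head=3 tape=yyx[z]z   (s1,z)→(s0,x,-1)
state=s0 head=2 tape=yy[x]xz   (s0,x)→(s1,z,+1)
state=s1 head=3 tape=yyz[x]z   (s1,x)→(s0,z,+1)
state=s0 head=4 tape=yyzz[z]   (s0,z)→(s1,z,-1)
state=s1 head=3 tape=yyz[z]z   (s1,z)→(s0,x,-1)
state=s0 head=2 tape=yy[z]xz   (s0,z)→(s1,z,-1)
state=s1 head=1 tape=y[y]zxz   (s1,y)→(sH,x,-1)
state=sH head=0 tape=[y]xzxz
The non-blank tape span at halt is yxzxz.

yxzxz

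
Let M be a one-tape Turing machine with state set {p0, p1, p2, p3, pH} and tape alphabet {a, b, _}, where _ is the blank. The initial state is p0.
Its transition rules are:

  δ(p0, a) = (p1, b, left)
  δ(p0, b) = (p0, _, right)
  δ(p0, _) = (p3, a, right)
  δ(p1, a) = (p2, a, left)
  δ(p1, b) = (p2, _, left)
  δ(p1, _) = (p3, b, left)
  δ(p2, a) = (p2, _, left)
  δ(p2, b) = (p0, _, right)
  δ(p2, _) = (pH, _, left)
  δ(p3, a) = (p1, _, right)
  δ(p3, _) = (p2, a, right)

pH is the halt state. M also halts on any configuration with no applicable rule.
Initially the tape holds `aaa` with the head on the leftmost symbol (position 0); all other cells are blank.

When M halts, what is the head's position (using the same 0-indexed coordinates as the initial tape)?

state=p0 head=0 tape=__[a]aa___   (p0,a)→(p1,b,left)
state=p1 head=-1 tape=_[_]baa___   (p1,_)→(p3,b,left)
state=p3 head=-2 tape=[_]bbaa___   (p3,_)→(p2,a,right)
state=p2 head=-1 tape=a[b]baa___   (p2,b)→(p0,_,right)
state=p0 head=0 tape=a_[b]aa___   (p0,b)→(p0,_,right)
state=p0 head=1 tape=a__[a]a___   (p0,a)→(p1,b,left)
state=p1 head=0 tape=a_[_]ba___   (p1,_)→(p3,b,left)
state=p3 head=-1 tape=a[_]bba___   (p3,_)→(p2,a,right)
state=p2 head=0 tape=aa[b]ba___   (p2,b)→(p0,_,right)
state=p0 head=1 tape=aa_[b]a___   (p0,b)→(p0,_,right)
state=p0 head=2 tape=aa__[a]___   (p0,a)→(p1,b,left)
state=p1 head=1 tape=aa_[_]b___   (p1,_)→(p3,b,left)
state=p3 head=0 tape=aa[_]bb___   (p3,_)→(p2,a,right)
state=p2 head=1 tape=aaa[b]b___   (p2,b)→(p0,_,right)
state=p0 head=2 tape=aaa_[b]___   (p0,b)→(p0,_,right)
state=p0 head=3 tape=aaa__[_]__   (p0,_)→(p3,a,right)
state=p3 head=4 tape=aaa__a[_]_   (p3,_)→(p2,a,right)
state=p2 head=5 tape=aaa__aa[_]   (p2,_)→(pH,_,left)
state=pH head=4 tape=aaa__a[a]_
At halt the head is at cell 4.

4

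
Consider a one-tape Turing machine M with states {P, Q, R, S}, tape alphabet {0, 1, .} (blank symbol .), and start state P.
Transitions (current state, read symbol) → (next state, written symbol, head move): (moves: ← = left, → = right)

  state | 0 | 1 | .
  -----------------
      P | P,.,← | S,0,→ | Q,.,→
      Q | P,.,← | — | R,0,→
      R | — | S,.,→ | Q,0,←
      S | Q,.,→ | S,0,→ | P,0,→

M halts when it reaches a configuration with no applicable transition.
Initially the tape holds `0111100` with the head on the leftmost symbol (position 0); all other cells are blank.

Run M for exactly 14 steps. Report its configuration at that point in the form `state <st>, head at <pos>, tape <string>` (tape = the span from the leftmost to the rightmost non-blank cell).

state Q, head at 6, tape 0.000..0

P | .[0]111100.   read 0 → write ., move ←, go to P
P | [.].111100.   read . → write ., move →, go to Q
Q | .[.]111100.   read . → write 0, move →, go to R
R | .0[1]11100.   read 1 → write ., move →, go to S
S | .0.[1]1100.   read 1 → write 0, move →, go to S
S | .0.0[1]100.   read 1 → write 0, move →, go to S
S | .0.00[1]00.   read 1 → write 0, move →, go to S
S | .0.000[0]0.   read 0 → write ., move →, go to Q
Q | .0.000.[0].   read 0 → write ., move ←, go to P
P | .0.000[.]..   read . → write ., move →, go to Q
Q | .0.000.[.].   read . → write 0, move →, go to R
R | .0.000.0[.]   read . → write 0, move ←, go to Q
Q | .0.000.[0]0   read 0 → write ., move ←, go to P
P | .0.000[.].0   read . → write ., move →, go to Q
Q | .0.000.[.]0
After 14 steps: state Q, head at 6, tape 0.000..0.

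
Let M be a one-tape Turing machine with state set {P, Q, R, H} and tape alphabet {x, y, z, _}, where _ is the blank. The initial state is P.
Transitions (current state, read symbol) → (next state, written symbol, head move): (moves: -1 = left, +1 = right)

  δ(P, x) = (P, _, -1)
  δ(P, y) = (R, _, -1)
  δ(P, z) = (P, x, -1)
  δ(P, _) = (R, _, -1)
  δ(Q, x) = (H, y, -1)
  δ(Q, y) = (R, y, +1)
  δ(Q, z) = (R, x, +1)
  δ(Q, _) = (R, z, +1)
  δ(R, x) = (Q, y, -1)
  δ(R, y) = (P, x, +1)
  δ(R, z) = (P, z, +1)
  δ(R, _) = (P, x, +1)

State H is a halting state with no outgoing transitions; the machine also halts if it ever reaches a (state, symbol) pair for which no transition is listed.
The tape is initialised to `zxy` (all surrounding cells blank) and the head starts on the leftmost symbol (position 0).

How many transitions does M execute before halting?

P | ____[z]xy   read z → write x, move -1, go to P
P | ___[_]xxy   read _ → write _, move -1, go to R
R | __[_]_xxy   read _ → write x, move +1, go to P
P | __x[_]xxy   read _ → write _, move -1, go to R
R | __[x]_xxy   read x → write y, move -1, go to Q
Q | _[_]y_xxy   read _ → write z, move +1, go to R
R | _z[y]_xxy   read y → write x, move +1, go to P
P | _zx[_]xxy   read _ → write _, move -1, go to R
R | _z[x]_xxy   read x → write y, move -1, go to Q
Q | _[z]y_xxy   read z → write x, move +1, go to R
R | _x[y]_xxy   read y → write x, move +1, go to P
P | _xx[_]xxy   read _ → write _, move -1, go to R
R | _x[x]_xxy   read x → write y, move -1, go to Q
Q | _[x]y_xxy   read x → write y, move -1, go to H
H | [_]yy_xxy
M halts after 14 transitions.

14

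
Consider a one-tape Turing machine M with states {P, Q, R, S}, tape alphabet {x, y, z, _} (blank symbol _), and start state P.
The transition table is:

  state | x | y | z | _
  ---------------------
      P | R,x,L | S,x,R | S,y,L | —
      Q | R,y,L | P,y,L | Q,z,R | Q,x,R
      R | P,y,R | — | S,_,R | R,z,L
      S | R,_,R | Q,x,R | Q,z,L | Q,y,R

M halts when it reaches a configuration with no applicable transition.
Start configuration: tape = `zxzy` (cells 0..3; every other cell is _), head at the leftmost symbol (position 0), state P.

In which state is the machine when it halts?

R

P | _[z]xzy   read z → write y, move L, go to S
S | [_]yxzy   read _ → write y, move R, go to Q
Q | y[y]xzy   read y → write y, move L, go to P
P | [y]yxzy   read y → write x, move R, go to S
S | x[y]xzy   read y → write x, move R, go to Q
Q | xx[x]zy   read x → write y, move L, go to R
R | x[x]yzy   read x → write y, move R, go to P
P | xy[y]zy   read y → write x, move R, go to S
S | xyx[z]y   read z → write z, move L, go to Q
Q | xy[x]zy   read x → write y, move L, go to R
R | x[y]yzy
No transition is defined for (R, y); M halts in state R.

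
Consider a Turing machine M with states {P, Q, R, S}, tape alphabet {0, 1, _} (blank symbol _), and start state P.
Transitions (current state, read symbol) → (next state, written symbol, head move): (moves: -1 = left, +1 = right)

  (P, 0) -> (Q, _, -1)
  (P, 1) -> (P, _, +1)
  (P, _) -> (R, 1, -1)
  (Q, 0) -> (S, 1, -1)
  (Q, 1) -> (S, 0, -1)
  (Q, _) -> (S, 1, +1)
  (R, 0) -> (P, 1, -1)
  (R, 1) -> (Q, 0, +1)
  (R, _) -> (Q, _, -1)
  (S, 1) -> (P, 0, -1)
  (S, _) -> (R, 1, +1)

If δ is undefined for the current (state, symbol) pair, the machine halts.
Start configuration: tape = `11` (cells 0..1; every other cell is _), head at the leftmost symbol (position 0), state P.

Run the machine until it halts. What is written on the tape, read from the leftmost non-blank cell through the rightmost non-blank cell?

11010_00

P | ___[1]1____   read 1 → write _, move +1, go to P
P | ____[1]____   read 1 → write _, move +1, go to P
P | _____[_]___   read _ → write 1, move -1, go to R
R | ____[_]1___   read _ → write _, move -1, go to Q
Q | ___[_]_1___   read _ → write 1, move +1, go to S
S | ___1[_]1___   read _ → write 1, move +1, go to R
R | ___11[1]___   read 1 → write 0, move +1, go to Q
Q | ___110[_]__   read _ → write 1, move +1, go to S
S | ___1101[_]_   read _ → write 1, move +1, go to R
R | ___11011[_]   read _ → write _, move -1, go to Q
Q | ___1101[1]_   read 1 → write 0, move -1, go to S
S | ___110[1]0_   read 1 → write 0, move -1, go to P
P | ___11[0]00_   read 0 → write _, move -1, go to Q
Q | ___1[1]_00_   read 1 → write 0, move -1, go to S
S | ___[1]0_00_   read 1 → write 0, move -1, go to P
P | __[_]00_00_   read _ → write 1, move -1, go to R
R | _[_]100_00_   read _ → write _, move -1, go to Q
Q | [_]_100_00_   read _ → write 1, move +1, go to S
S | 1[_]100_00_   read _ → write 1, move +1, go to R
R | 11[1]00_00_   read 1 → write 0, move +1, go to Q
Q | 110[0]0_00_   read 0 → write 1, move -1, go to S
S | 11[0]10_00_
The non-blank tape span at halt is 11010_00.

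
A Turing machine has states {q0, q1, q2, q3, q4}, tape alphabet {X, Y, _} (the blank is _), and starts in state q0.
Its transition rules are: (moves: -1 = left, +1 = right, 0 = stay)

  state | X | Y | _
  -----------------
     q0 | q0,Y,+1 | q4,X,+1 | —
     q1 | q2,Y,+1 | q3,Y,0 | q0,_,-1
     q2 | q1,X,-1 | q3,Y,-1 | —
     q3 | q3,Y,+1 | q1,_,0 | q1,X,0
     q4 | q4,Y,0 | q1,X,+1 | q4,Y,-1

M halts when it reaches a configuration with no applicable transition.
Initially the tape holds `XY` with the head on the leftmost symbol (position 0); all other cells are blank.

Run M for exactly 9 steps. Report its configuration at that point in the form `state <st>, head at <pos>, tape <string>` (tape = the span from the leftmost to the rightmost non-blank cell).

state q0, head at 2, tape YY

state=q0 head=0 tape=[X]Y_   (q0,X)→(q0,Y,+1)
state=q0 head=1 tape=Y[Y]_   (q0,Y)→(q4,X,+1)
state=q4 head=2 tape=YX[_]   (q4,_)→(q4,Y,-1)
state=q4 head=1 tape=Y[X]Y   (q4,X)→(q4,Y,0)
state=q4 head=1 tape=Y[Y]Y   (q4,Y)→(q1,X,+1)
state=q1 head=2 tape=YX[Y]   (q1,Y)→(q3,Y,0)
state=q3 head=2 tape=YX[Y]   (q3,Y)→(q1,_,0)
state=q1 head=2 tape=YX[_]   (q1,_)→(q0,_,-1)
state=q0 head=1 tape=Y[X]_   (q0,X)→(q0,Y,+1)
state=q0 head=2 tape=YY[_]
After 9 steps: state q0, head at 2, tape YY.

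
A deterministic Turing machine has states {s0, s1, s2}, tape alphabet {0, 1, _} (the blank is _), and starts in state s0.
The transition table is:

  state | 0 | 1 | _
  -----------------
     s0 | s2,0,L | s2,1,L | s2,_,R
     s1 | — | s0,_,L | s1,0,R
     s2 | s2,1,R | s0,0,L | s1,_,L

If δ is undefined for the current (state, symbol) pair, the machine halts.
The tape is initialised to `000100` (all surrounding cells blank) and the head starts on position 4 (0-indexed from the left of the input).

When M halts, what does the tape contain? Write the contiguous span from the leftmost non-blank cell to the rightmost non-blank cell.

s0 | __0001[0]0_   read 0 → write 0, move L, go to s2
s2 | __000[1]00_   read 1 → write 0, move L, go to s0
s0 | __00[0]000_   read 0 → write 0, move L, go to s2
s2 | __0[0]0000_   read 0 → write 1, move R, go to s2
s2 | __01[0]000_   read 0 → write 1, move R, go to s2
s2 | __011[0]00_   read 0 → write 1, move R, go to s2
s2 | __0111[0]0_   read 0 → write 1, move R, go to s2
s2 | __01111[0]_   read 0 → write 1, move R, go to s2
s2 | __011111[_]   read _ → write _, move L, go to s1
s1 | __01111[1]_   read 1 → write _, move L, go to s0
s0 | __0111[1]__   read 1 → write 1, move L, go to s2
s2 | __011[1]1__   read 1 → write 0, move L, go to s0
s0 | __01[1]01__   read 1 → write 1, move L, go to s2
s2 | __0[1]101__   read 1 → write 0, move L, go to s0
s0 | __[0]0101__   read 0 → write 0, move L, go to s2
s2 | _[_]00101__   read _ → write _, move L, go to s1
s1 | [_]_00101__   read _ → write 0, move R, go to s1
s1 | 0[_]00101__   read _ → write 0, move R, go to s1
s1 | 00[0]0101__
The non-blank tape span at halt is 0000101.

0000101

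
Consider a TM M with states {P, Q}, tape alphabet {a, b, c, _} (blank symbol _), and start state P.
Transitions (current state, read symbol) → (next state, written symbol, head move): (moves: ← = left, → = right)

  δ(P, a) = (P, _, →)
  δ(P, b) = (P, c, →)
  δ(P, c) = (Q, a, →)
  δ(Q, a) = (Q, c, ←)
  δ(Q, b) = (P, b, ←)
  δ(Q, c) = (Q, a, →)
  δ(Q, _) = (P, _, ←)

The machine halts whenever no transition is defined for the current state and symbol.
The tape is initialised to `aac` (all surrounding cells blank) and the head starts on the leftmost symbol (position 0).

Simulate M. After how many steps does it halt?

5

state=P head=0 tape=[a]ac_   (P,a)→(P,_,→)
state=P head=1 tape=_[a]c_   (P,a)→(P,_,→)
state=P head=2 tape=__[c]_   (P,c)→(Q,a,→)
state=Q head=3 tape=__a[_]   (Q,_)→(P,_,←)
state=P head=2 tape=__[a]_   (P,a)→(P,_,→)
state=P head=3 tape=___[_]
M halts after 5 transitions.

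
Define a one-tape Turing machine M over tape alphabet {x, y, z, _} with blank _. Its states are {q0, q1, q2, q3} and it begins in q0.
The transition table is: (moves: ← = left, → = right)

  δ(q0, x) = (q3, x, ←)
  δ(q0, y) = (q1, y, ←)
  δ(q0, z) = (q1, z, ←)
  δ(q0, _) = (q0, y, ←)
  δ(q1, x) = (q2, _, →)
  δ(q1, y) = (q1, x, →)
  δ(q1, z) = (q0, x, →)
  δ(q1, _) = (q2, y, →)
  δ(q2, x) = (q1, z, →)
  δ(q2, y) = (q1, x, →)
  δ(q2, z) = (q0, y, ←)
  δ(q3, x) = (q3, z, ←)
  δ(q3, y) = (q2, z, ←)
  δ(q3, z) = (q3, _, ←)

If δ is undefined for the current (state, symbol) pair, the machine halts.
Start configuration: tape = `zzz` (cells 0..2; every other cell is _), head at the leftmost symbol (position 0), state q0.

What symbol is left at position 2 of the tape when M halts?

y

q0 | ___[z]zz   read z → write z, move ←, go to q1
q1 | __[_]zzz   read _ → write y, move →, go to q2
q2 | __y[z]zz   read z → write y, move ←, go to q0
q0 | __[y]yzz   read y → write y, move ←, go to q1
q1 | _[_]yyzz   read _ → write y, move →, go to q2
q2 | _y[y]yzz   read y → write x, move →, go to q1
q1 | _yx[y]zz   read y → write x, move →, go to q1
q1 | _yxx[z]z   read z → write x, move →, go to q0
q0 | _yxxx[z]   read z → write z, move ←, go to q1
q1 | _yxx[x]z   read x → write _, move →, go to q2
q2 | _yxx_[z]   read z → write y, move ←, go to q0
q0 | _yxx[_]y   read _ → write y, move ←, go to q0
q0 | _yx[x]yy   read x → write x, move ←, go to q3
q3 | _y[x]xyy   read x → write z, move ←, go to q3
q3 | _[y]zxyy   read y → write z, move ←, go to q2
q2 | [_]zzxyy
Cell 2 holds y when M halts.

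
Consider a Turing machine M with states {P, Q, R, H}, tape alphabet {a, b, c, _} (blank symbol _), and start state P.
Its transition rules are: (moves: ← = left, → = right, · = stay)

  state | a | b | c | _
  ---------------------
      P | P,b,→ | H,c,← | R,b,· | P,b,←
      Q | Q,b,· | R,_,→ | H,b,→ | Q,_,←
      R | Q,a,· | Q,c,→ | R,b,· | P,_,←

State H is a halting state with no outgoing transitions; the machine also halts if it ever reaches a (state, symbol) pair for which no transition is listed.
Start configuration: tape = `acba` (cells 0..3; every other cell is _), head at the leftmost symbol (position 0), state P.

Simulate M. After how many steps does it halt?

16

P | [a]cba_   read a → write b, move →, go to P
P | b[c]ba_   read c → write b, move ·, go to R
R | b[b]ba_   read b → write c, move →, go to Q
Q | bc[b]a_   read b → write _, move →, go to R
R | bc_[a]_   read a → write a, move ·, go to Q
Q | bc_[a]_   read a → write b, move ·, go to Q
Q | bc_[b]_   read b → write _, move →, go to R
R | bc__[_]   read _ → write _, move ←, go to P
P | bc_[_]_   read _ → write b, move ←, go to P
P | bc[_]b_   read _ → write b, move ←, go to P
P | b[c]bb_   read c → write b, move ·, go to R
R | b[b]bb_   read b → write c, move →, go to Q
Q | bc[b]b_   read b → write _, move →, go to R
R | bc_[b]_   read b → write c, move →, go to Q
Q | bc_c[_]   read _ → write _, move ←, go to Q
Q | bc_[c]_   read c → write b, move →, go to H
H | bc_b[_]
M halts after 16 transitions.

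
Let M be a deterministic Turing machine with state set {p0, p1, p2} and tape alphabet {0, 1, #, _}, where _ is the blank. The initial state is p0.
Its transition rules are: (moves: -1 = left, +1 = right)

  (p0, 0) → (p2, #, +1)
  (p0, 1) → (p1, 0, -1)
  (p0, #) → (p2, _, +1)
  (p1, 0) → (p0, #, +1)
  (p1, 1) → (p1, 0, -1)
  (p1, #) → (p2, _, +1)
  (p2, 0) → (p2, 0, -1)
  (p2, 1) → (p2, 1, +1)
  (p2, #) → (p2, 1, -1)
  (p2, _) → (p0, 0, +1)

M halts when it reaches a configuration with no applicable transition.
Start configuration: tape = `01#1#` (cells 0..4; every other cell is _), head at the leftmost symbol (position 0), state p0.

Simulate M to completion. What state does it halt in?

state=p0 head=0 tape=[0]1#1#__   (p0,0)→(p2,#,+1)
state=p2 head=1 tape=#[1]#1#__   (p2,1)→(p2,1,+1)
state=p2 head=2 tape=#1[#]1#__   (p2,#)→(p2,1,-1)
state=p2 head=1 tape=#[1]11#__   (p2,1)→(p2,1,+1)
state=p2 head=2 tape=#1[1]1#__   (p2,1)→(p2,1,+1)
state=p2 head=3 tape=#11[1]#__   (p2,1)→(p2,1,+1)
state=p2 head=4 tape=#111[#]__   (p2,#)→(p2,1,-1)
state=p2 head=3 tape=#11[1]1__   (p2,1)→(p2,1,+1)
state=p2 head=4 tape=#111[1]__   (p2,1)→(p2,1,+1)
state=p2 head=5 tape=#1111[_]_   (p2,_)→(p0,0,+1)
state=p0 head=6 tape=#11110[_]
No transition is defined for (p0, _); M halts in state p0.

p0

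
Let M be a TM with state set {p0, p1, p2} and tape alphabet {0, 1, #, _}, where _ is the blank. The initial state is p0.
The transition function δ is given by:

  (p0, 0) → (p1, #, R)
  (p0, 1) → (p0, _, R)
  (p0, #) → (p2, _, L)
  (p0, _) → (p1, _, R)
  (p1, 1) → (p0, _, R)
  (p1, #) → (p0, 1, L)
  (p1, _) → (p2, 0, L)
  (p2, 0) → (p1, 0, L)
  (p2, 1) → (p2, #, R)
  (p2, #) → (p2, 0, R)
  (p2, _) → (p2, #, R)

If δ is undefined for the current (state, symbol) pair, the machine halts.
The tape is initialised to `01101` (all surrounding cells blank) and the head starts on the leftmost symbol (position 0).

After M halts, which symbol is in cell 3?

#

state=p0 head=0 tape=[0]1101___   (p0,0)→(p1,#,R)
state=p1 head=1 tape=#[1]101___   (p1,1)→(p0,_,R)
state=p0 head=2 tape=#_[1]01___   (p0,1)→(p0,_,R)
state=p0 head=3 tape=#__[0]1___   (p0,0)→(p1,#,R)
state=p1 head=4 tape=#__#[1]___   (p1,1)→(p0,_,R)
state=p0 head=5 tape=#__#_[_]__   (p0,_)→(p1,_,R)
state=p1 head=6 tape=#__#__[_]_   (p1,_)→(p2,0,L)
state=p2 head=5 tape=#__#_[_]0_   (p2,_)→(p2,#,R)
state=p2 head=6 tape=#__#_#[0]_   (p2,0)→(p1,0,L)
state=p1 head=5 tape=#__#_[#]0_   (p1,#)→(p0,1,L)
state=p0 head=4 tape=#__#[_]10_   (p0,_)→(p1,_,R)
state=p1 head=5 tape=#__#_[1]0_   (p1,1)→(p0,_,R)
state=p0 head=6 tape=#__#__[0]_   (p0,0)→(p1,#,R)
state=p1 head=7 tape=#__#__#[_]   (p1,_)→(p2,0,L)
state=p2 head=6 tape=#__#__[#]0   (p2,#)→(p2,0,R)
state=p2 head=7 tape=#__#__0[0]   (p2,0)→(p1,0,L)
state=p1 head=6 tape=#__#__[0]0
Cell 3 holds # when M halts.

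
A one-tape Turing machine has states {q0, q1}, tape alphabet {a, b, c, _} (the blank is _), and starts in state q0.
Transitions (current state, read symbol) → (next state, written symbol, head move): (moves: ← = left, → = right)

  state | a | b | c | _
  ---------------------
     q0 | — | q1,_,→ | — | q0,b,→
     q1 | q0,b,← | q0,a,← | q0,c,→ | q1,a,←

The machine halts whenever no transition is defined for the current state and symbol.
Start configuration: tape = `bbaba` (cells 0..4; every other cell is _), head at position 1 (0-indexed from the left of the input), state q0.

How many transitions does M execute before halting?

6

state=q0 head=1 tape=b[b]aba   (q0,b)→(q1,_,→)
state=q1 head=2 tape=b_[a]ba   (q1,a)→(q0,b,←)
state=q0 head=1 tape=b[_]bba   (q0,_)→(q0,b,→)
state=q0 head=2 tape=bb[b]ba   (q0,b)→(q1,_,→)
state=q1 head=3 tape=bb_[b]a   (q1,b)→(q0,a,←)
state=q0 head=2 tape=bb[_]aa   (q0,_)→(q0,b,→)
state=q0 head=3 tape=bbb[a]a
M halts after 6 transitions.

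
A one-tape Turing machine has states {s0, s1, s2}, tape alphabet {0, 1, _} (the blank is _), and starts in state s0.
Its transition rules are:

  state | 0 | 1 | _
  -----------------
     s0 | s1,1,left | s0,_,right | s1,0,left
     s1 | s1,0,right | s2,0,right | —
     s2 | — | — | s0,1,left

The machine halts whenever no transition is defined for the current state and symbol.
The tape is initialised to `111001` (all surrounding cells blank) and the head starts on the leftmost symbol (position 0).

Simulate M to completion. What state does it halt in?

s1

state=s0 head=0 tape=[1]11001   (s0,1)→(s0,_,right)
state=s0 head=1 tape=_[1]1001   (s0,1)→(s0,_,right)
state=s0 head=2 tape=__[1]001   (s0,1)→(s0,_,right)
state=s0 head=3 tape=___[0]01   (s0,0)→(s1,1,left)
state=s1 head=2 tape=__[_]101
No transition is defined for (s1, _); M halts in state s1.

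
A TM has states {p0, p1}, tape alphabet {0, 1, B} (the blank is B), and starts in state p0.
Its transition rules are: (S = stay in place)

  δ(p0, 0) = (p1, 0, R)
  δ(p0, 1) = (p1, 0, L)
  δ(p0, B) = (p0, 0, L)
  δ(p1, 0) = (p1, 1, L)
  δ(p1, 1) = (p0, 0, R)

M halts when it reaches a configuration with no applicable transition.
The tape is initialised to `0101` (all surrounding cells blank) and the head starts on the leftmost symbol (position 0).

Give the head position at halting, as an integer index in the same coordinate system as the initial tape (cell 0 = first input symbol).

-1

state=p0 head=0 tape=B[0]101B   (p0,0)→(p1,0,R)
state=p1 head=1 tape=B0[1]01B   (p1,1)→(p0,0,R)
state=p0 head=2 tape=B00[0]1B   (p0,0)→(p1,0,R)
state=p1 head=3 tape=B000[1]B   (p1,1)→(p0,0,R)
state=p0 head=4 tape=B0000[B]   (p0,B)→(p0,0,L)
state=p0 head=3 tape=B000[0]0   (p0,0)→(p1,0,R)
state=p1 head=4 tape=B0000[0]   (p1,0)→(p1,1,L)
state=p1 head=3 tape=B000[0]1   (p1,0)→(p1,1,L)
state=p1 head=2 tape=B00[0]11   (p1,0)→(p1,1,L)
state=p1 head=1 tape=B0[0]111   (p1,0)→(p1,1,L)
state=p1 head=0 tape=B[0]1111   (p1,0)→(p1,1,L)
state=p1 head=-1 tape=[B]11111
At halt the head is at cell -1.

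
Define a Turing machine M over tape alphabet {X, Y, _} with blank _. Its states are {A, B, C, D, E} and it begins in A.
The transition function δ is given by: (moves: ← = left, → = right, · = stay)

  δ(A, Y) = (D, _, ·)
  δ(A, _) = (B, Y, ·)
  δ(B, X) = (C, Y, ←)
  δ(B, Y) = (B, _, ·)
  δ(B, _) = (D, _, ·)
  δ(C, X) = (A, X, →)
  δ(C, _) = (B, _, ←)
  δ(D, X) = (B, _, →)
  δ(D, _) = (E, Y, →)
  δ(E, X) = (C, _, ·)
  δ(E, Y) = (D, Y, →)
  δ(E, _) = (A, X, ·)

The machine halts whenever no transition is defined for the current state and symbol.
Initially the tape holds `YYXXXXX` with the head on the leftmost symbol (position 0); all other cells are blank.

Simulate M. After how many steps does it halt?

10

A | [Y]YXXXXX   read Y → write _, move ·, go to D
D | [_]YXXXXX   read _ → write Y, move →, go to E
E | Y[Y]XXXXX   read Y → write Y, move →, go to D
D | YY[X]XXXX   read X → write _, move →, go to B
B | YY_[X]XXX   read X → write Y, move ←, go to C
C | YY[_]YXXX   read _ → write _, move ←, go to B
B | Y[Y]_YXXX   read Y → write _, move ·, go to B
B | Y[_]_YXXX   read _ → write _, move ·, go to D
D | Y[_]_YXXX   read _ → write Y, move →, go to E
E | YY[_]YXXX   read _ → write X, move ·, go to A
A | YY[X]YXXX
M halts after 10 transitions.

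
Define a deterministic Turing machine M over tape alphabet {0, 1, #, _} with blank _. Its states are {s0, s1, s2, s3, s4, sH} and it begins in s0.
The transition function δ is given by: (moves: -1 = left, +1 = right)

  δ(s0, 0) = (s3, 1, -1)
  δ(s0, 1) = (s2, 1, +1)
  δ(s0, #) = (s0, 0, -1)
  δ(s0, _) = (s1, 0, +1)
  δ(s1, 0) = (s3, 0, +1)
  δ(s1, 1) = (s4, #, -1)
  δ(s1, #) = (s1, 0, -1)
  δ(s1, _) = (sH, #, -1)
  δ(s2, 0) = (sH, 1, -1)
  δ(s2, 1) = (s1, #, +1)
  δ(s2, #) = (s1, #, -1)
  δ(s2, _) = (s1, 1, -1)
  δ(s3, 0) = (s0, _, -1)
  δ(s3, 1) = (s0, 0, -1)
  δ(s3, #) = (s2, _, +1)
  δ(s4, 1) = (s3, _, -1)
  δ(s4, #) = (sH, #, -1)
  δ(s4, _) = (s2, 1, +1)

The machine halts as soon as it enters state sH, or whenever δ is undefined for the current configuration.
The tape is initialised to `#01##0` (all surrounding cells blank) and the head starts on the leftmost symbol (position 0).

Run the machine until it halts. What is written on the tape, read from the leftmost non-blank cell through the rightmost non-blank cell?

0#1_1##0

s0 | __[#]01##0   read # → write 0, move -1, go to s0
s0 | _[_]001##0   read _ → write 0, move +1, go to s1
s1 | _0[0]01##0   read 0 → write 0, move +1, go to s3
s3 | _00[0]1##0   read 0 → write _, move -1, go to s0
s0 | _0[0]_1##0   read 0 → write 1, move -1, go to s3
s3 | _[0]1_1##0   read 0 → write _, move -1, go to s0
s0 | [_]_1_1##0   read _ → write 0, move +1, go to s1
s1 | 0[_]1_1##0   read _ → write #, move -1, go to sH
sH | [0]#1_1##0
The non-blank tape span at halt is 0#1_1##0.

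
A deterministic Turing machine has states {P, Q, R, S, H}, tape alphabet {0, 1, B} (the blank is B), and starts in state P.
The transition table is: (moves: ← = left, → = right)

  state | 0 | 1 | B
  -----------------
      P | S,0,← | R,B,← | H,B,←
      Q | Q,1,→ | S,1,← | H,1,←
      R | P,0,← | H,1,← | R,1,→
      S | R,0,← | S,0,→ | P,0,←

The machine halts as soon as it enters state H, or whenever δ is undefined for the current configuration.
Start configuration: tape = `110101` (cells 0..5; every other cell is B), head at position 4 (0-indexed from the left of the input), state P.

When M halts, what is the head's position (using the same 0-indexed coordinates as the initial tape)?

-2

state=P head=4 tape=BB1101[0]1   (P,0)→(S,0,←)
state=S head=3 tape=BB110[1]01   (S,1)→(S,0,→)
state=S head=4 tape=BB1100[0]1   (S,0)→(R,0,←)
state=R head=3 tape=BB110[0]01   (R,0)→(P,0,←)
state=P head=2 tape=BB11[0]001   (P,0)→(S,0,←)
state=S head=1 tape=BB1[1]0001   (S,1)→(S,0,→)
state=S head=2 tape=BB10[0]001   (S,0)→(R,0,←)
state=R head=1 tape=BB1[0]0001   (R,0)→(P,0,←)
state=P head=0 tape=BB[1]00001   (P,1)→(R,B,←)
state=R head=-1 tape=B[B]B00001   (R,B)→(R,1,→)
state=R head=0 tape=B1[B]00001   (R,B)→(R,1,→)
state=R head=1 tape=B11[0]0001   (R,0)→(P,0,←)
state=P head=0 tape=B1[1]00001   (P,1)→(R,B,←)
state=R head=-1 tape=B[1]B00001   (R,1)→(H,1,←)
state=H head=-2 tape=[B]1B00001
At halt the head is at cell -2.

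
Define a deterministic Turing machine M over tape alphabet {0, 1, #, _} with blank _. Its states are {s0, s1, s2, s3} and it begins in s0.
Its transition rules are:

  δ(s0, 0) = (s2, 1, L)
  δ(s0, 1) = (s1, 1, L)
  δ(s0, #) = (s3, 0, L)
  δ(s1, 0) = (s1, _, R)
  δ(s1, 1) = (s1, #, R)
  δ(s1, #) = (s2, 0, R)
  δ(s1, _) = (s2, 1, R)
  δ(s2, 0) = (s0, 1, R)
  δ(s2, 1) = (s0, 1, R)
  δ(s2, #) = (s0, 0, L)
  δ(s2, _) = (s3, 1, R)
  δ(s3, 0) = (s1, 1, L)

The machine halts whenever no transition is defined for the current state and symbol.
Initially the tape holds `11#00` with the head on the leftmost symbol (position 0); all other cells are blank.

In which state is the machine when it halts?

s0 | _[1]1#00___   read 1 → write 1, move L, go to s1
s1 | [_]11#00___   read _ → write 1, move R, go to s2
s2 | 1[1]1#00___   read 1 → write 1, move R, go to s0
s0 | 11[1]#00___   read 1 → write 1, move L, go to s1
s1 | 1[1]1#00___   read 1 → write #, move R, go to s1
s1 | 1#[1]#00___   read 1 → write #, move R, go to s1
s1 | 1##[#]00___   read # → write 0, move R, go to s2
s2 | 1##0[0]0___   read 0 → write 1, move R, go to s0
s0 | 1##01[0]___   read 0 → write 1, move L, go to s2
s2 | 1##0[1]1___   read 1 → write 1, move R, go to s0
s0 | 1##01[1]___   read 1 → write 1, move L, go to s1
s1 | 1##0[1]1___   read 1 → write #, move R, go to s1
s1 | 1##0#[1]___   read 1 → write #, move R, go to s1
s1 | 1##0##[_]__   read _ → write 1, move R, go to s2
s2 | 1##0##1[_]_   read _ → write 1, move R, go to s3
s3 | 1##0##11[_]
No transition is defined for (s3, _); M halts in state s3.

s3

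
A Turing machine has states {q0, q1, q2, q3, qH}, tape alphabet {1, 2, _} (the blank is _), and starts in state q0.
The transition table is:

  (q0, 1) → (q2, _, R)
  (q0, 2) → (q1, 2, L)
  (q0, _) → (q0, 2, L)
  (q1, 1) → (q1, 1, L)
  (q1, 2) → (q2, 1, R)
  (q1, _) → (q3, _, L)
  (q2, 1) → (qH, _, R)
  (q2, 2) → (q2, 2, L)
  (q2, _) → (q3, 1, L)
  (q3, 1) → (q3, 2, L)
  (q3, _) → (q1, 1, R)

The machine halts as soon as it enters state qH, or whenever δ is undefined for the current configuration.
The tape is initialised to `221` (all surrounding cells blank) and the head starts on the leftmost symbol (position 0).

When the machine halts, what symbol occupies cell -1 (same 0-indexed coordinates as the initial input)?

state=q0 head=0 tape=____[2]21   (q0,2)→(q1,2,L)
state=q1 head=-1 tape=___[_]221   (q1,_)→(q3,_,L)
state=q3 head=-2 tape=__[_]_221   (q3,_)→(q1,1,R)
state=q1 head=-1 tape=__1[_]221   (q1,_)→(q3,_,L)
state=q3 head=-2 tape=__[1]_221   (q3,1)→(q3,2,L)
state=q3 head=-3 tape=_[_]2_221   (q3,_)→(q1,1,R)
state=q1 head=-2 tape=_1[2]_221   (q1,2)→(q2,1,R)
state=q2 head=-1 tape=_11[_]221   (q2,_)→(q3,1,L)
state=q3 head=-2 tape=_1[1]1221   (q3,1)→(q3,2,L)
state=q3 head=-3 tape=_[1]21221   (q3,1)→(q3,2,L)
state=q3 head=-4 tape=[_]221221   (q3,_)→(q1,1,R)
state=q1 head=-3 tape=1[2]21221   (q1,2)→(q2,1,R)
state=q2 head=-2 tape=11[2]1221   (q2,2)→(q2,2,L)
state=q2 head=-3 tape=1[1]21221   (q2,1)→(qH,_,R)
state=qH head=-2 tape=1_[2]1221
Cell -1 holds 1 when M halts.

1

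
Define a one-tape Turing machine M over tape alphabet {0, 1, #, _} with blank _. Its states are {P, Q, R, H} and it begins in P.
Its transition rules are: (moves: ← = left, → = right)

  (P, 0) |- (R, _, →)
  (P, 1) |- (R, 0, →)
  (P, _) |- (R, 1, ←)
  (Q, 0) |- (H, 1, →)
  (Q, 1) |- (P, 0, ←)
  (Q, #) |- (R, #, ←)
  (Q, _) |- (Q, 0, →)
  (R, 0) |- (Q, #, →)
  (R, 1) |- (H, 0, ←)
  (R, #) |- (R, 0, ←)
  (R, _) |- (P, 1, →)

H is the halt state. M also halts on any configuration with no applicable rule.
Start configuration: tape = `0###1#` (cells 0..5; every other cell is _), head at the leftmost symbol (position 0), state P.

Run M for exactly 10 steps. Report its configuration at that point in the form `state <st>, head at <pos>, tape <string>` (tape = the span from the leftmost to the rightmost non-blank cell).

state=P head=0 tape=[0]###1#   (P,0)→(R,_,→)
state=R head=1 tape=_[#]##1#   (R,#)→(R,0,←)
state=R head=0 tape=[_]0##1#   (R,_)→(P,1,→)
state=P head=1 tape=1[0]##1#   (P,0)→(R,_,→)
state=R head=2 tape=1_[#]#1#   (R,#)→(R,0,←)
state=R head=1 tape=1[_]0#1#   (R,_)→(P,1,→)
state=P head=2 tape=11[0]#1#   (P,0)→(R,_,→)
state=R head=3 tape=11_[#]1#   (R,#)→(R,0,←)
state=R head=2 tape=11[_]01#   (R,_)→(P,1,→)
state=P head=3 tape=111[0]1#   (P,0)→(R,_,→)
state=R head=4 tape=111_[1]#
After 10 steps: state R, head at 4, tape 111_1#.

state R, head at 4, tape 111_1#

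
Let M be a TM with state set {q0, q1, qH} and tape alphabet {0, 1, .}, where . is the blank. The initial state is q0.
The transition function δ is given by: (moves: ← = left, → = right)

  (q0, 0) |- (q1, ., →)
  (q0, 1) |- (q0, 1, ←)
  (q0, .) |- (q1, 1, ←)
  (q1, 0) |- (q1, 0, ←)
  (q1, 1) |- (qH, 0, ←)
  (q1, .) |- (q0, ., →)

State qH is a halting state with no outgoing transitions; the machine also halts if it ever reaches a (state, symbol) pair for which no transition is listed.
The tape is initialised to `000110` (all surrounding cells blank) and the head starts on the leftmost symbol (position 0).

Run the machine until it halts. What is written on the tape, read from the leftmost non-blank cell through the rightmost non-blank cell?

q0 | [0]00110   read 0 → write ., move →, go to q1
q1 | .[0]0110   read 0 → write 0, move ←, go to q1
q1 | [.]00110   read . → write ., move →, go to q0
q0 | .[0]0110   read 0 → write ., move →, go to q1
q1 | ..[0]110   read 0 → write 0, move ←, go to q1
q1 | .[.]0110   read . → write ., move →, go to q0
q0 | ..[0]110   read 0 → write ., move →, go to q1
q1 | ...[1]10   read 1 → write 0, move ←, go to qH
qH | ..[.]010
The non-blank tape span at halt is 010.

010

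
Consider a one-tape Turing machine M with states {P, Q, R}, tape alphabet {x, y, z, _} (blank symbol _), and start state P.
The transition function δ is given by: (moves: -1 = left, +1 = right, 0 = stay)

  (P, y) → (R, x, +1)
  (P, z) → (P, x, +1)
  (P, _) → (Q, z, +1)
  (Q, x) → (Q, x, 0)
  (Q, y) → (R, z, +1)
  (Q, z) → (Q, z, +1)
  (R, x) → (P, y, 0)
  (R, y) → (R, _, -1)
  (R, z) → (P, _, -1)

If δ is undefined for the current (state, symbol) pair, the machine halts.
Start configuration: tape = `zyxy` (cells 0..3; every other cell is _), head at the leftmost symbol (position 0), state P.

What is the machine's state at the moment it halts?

R

state=P head=0 tape=[z]yxy   (P,z)→(P,x,+1)
state=P head=1 tape=x[y]xy   (P,y)→(R,x,+1)
state=R head=2 tape=xx[x]y   (R,x)→(P,y,0)
state=P head=2 tape=xx[y]y   (P,y)→(R,x,+1)
state=R head=3 tape=xxx[y]   (R,y)→(R,_,-1)
state=R head=2 tape=xx[x]_   (R,x)→(P,y,0)
state=P head=2 tape=xx[y]_   (P,y)→(R,x,+1)
state=R head=3 tape=xxx[_]
No transition is defined for (R, _); M halts in state R.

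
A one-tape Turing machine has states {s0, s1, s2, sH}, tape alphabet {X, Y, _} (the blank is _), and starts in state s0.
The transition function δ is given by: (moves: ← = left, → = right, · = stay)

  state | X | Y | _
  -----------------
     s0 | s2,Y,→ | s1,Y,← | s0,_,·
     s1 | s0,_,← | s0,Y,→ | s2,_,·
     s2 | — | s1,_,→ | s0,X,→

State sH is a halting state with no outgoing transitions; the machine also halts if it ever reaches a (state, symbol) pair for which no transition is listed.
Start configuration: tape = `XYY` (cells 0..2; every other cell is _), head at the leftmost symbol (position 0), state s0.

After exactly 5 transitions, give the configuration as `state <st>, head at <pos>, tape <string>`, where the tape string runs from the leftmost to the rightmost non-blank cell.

s0 | [X]YY_   read X → write Y, move →, go to s2
s2 | Y[Y]Y_   read Y → write _, move →, go to s1
s1 | Y_[Y]_   read Y → write Y, move →, go to s0
s0 | Y_Y[_]   read _ → write _, move ·, go to s0
s0 | Y_Y[_]   read _ → write _, move ·, go to s0
s0 | Y_Y[_]
After 5 steps: state s0, head at 3, tape Y_Y.

state s0, head at 3, tape Y_Y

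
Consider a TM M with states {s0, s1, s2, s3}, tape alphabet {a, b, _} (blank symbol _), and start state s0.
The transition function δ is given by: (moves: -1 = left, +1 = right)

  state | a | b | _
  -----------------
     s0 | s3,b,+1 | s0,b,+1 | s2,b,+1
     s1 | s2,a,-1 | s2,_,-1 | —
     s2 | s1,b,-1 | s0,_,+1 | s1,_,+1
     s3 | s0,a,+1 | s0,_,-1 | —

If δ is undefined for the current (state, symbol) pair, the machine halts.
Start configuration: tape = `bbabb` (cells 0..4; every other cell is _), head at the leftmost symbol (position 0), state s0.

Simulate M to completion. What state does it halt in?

state=s0 head=0 tape=[b]babb___   (s0,b)→(s0,b,+1)
state=s0 head=1 tape=b[b]abb___   (s0,b)→(s0,b,+1)
state=s0 head=2 tape=bb[a]bb___   (s0,a)→(s3,b,+1)
state=s3 head=3 tape=bbb[b]b___   (s3,b)→(s0,_,-1)
state=s0 head=2 tape=bb[b]_b___   (s0,b)→(s0,b,+1)
state=s0 head=3 tape=bbb[_]b___   (s0,_)→(s2,b,+1)
state=s2 head=4 tape=bbbb[b]___   (s2,b)→(s0,_,+1)
state=s0 head=5 tape=bbbb_[_]__   (s0,_)→(s2,b,+1)
state=s2 head=6 tape=bbbb_b[_]_   (s2,_)→(s1,_,+1)
state=s1 head=7 tape=bbbb_b_[_]
No transition is defined for (s1, _); M halts in state s1.

s1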